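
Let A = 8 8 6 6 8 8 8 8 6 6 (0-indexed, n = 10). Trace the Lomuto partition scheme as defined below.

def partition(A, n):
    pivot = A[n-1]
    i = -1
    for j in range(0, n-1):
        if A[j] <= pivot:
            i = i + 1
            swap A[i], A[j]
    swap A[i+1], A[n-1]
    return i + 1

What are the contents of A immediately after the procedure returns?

pivot=6, i=-1
j=0: 8>6, skip
j=1: 8>6, skip
j=2: 6≤6, i=0, swap(0,2) ⇒ 6 8 8 6 8 8 8 8 6 6
j=3: 6≤6, i=1, swap(1,3) ⇒ 6 6 8 8 8 8 8 8 6 6
j=4: 8>6, skip
j=5: 8>6, skip
j=6: 8>6, skip
j=7: 8>6, skip
j=8: 6≤6, i=2, swap(2,8) ⇒ 6 6 6 8 8 8 8 8 8 6
swap(3,9) ⇒ 6 6 6 6 8 8 8 8 8 8; return 3

6 6 6 6 8 8 8 8 8 8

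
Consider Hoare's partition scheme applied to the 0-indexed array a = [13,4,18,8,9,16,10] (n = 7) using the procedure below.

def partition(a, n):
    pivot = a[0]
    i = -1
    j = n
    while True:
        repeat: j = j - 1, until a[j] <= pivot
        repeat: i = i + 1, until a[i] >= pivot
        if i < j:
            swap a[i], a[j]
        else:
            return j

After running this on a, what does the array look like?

[10,4,9,8,18,16,13]

pivot = a[0] = 13; i = -1, j = 7
j→6 (a[6]=10≤13), i→0 (a[0]=13≥13); i<j, swap → [10,4,18,8,9,16,13]
j→4 (a[4]=9≤13), i→2 (a[2]=18≥13); i<j, swap → [10,4,9,8,18,16,13]
j→3, i→4; i≥j, return j=3. a = [10,4,9,8,18,16,13]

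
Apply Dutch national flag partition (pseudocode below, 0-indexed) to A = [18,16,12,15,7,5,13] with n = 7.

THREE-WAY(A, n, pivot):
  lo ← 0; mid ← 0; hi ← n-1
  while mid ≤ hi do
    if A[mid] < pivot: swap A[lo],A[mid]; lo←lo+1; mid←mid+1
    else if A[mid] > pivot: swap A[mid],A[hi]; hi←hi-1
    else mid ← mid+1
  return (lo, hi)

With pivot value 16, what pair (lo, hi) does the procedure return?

(5, 5)

lo=0 mid=0 hi=6
18>16: swap(0,6), hi=5 ⇒ [13,16,12,15,7,5,18]
13<16: swap(0,0), lo=1 mid=1 ⇒ [13,16,12,15,7,5,18]
16=16: mid=2
12<16: swap(1,2), lo=2 mid=3 ⇒ [13,12,16,15,7,5,18]
15<16: swap(2,3), lo=3 mid=4 ⇒ [13,12,15,16,7,5,18]
7<16: swap(3,4), lo=4 mid=5 ⇒ [13,12,15,7,16,5,18]
5<16: swap(4,5), lo=5 mid=6 ⇒ [13,12,15,7,5,16,18]
done. lo=5 hi=5; A=[13,12,15,7,5,16,18]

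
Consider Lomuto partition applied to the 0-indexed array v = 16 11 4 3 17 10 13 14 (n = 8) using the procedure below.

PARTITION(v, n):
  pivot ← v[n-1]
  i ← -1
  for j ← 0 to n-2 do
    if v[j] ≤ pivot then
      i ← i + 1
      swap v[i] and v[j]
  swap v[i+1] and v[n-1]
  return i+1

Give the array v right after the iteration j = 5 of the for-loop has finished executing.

pivot=14, i=-1
j=0: 16>14, skip
j=1: 11≤14, i=0, swap(0,1) ⇒ 11 16 4 3 17 10 13 14
j=2: 4≤14, i=1, swap(1,2) ⇒ 11 4 16 3 17 10 13 14
j=3: 3≤14, i=2, swap(2,3) ⇒ 11 4 3 16 17 10 13 14
j=4: 17>14, skip
j=5: 10≤14, i=3, swap(3,5) ⇒ 11 4 3 10 17 16 13 14
(after j=5) v = 11 4 3 10 17 16 13 14

11 4 3 10 17 16 13 14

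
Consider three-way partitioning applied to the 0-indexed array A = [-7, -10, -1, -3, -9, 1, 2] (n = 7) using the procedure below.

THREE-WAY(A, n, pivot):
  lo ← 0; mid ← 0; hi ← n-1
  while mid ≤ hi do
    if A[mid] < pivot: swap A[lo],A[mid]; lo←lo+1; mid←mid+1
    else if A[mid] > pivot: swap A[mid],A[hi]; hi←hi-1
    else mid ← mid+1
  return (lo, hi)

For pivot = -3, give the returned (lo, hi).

pivot = -3; lo=0, mid=0, hi=6
A[mid]=-7<-3: swap A[0],A[0]; lo=1,mid=1 → [-7, -10, -1, -3, -9, 1, 2]
A[mid]=-10<-3: swap A[1],A[1]; lo=2,mid=2 → [-7, -10, -1, -3, -9, 1, 2]
A[mid]=-1>-3: swap A[2],A[6]; hi=5 → [-7, -10, 2, -3, -9, 1, -1]
A[mid]=2>-3: swap A[2],A[5]; hi=4 → [-7, -10, 1, -3, -9, 2, -1]
A[mid]=1>-3: swap A[2],A[4]; hi=3 → [-7, -10, -9, -3, 1, 2, -1]
A[mid]=-9<-3: swap A[2],A[2]; lo=3,mid=3 → [-7, -10, -9, -3, 1, 2, -1]
A[mid]=-3=-3: mid=4
end: lo=3, hi=3; A = [-7, -10, -9, -3, 1, 2, -1]

(3, 3)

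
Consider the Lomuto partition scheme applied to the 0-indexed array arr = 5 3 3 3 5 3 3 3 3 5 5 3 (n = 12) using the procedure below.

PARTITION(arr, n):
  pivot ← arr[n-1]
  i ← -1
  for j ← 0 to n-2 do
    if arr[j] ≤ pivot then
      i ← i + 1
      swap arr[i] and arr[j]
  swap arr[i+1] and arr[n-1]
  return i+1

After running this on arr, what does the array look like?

pivot = arr[11] = 3; i = -1
j=0: arr[0]=5 > 3 → no swap
j=1: arr[1]=3 ≤ 3 → i=0, swap arr[0],arr[1] → 3 5 3 3 5 3 3 3 3 5 5 3
j=2: arr[2]=3 ≤ 3 → i=1, swap arr[1],arr[2] → 3 3 5 3 5 3 3 3 3 5 5 3
j=3: arr[3]=3 ≤ 3 → i=2, swap arr[2],arr[3] → 3 3 3 5 5 3 3 3 3 5 5 3
j=4: arr[4]=5 > 3 → no swap
j=5: arr[5]=3 ≤ 3 → i=3, swap arr[3],arr[5] → 3 3 3 3 5 5 3 3 3 5 5 3
j=6: arr[6]=3 ≤ 3 → i=4, swap arr[4],arr[6] → 3 3 3 3 3 5 5 3 3 5 5 3
j=7: arr[7]=3 ≤ 3 → i=5, swap arr[5],arr[7] → 3 3 3 3 3 3 5 5 3 5 5 3
j=8: arr[8]=3 ≤ 3 → i=6, swap arr[6],arr[8] → 3 3 3 3 3 3 3 5 5 5 5 3
j=9: arr[9]=5 > 3 → no swap
j=10: arr[10]=5 > 3 → no swap
final swap arr[7],arr[11] → 3 3 3 3 3 3 3 3 5 5 5 5; return 7

3 3 3 3 3 3 3 3 5 5 5 5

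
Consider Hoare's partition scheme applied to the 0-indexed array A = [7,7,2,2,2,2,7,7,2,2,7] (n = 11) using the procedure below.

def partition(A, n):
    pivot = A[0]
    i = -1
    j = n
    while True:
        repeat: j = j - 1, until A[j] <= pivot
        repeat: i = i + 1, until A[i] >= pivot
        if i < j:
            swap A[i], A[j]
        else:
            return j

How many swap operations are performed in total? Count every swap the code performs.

3

pivot=7
j stops at 10 (7), i stops at 0 (7); swap ⇒ [7,7,2,2,2,2,7,7,2,2,7]
j stops at 9 (2), i stops at 1 (7); swap ⇒ [7,2,2,2,2,2,7,7,2,7,7]
j stops at 8 (2), i stops at 6 (7); swap ⇒ [7,2,2,2,2,2,2,7,7,7,7]
j stops at 7, i stops at 7; i≥j ⇒ return 7. A=[7,2,2,2,2,2,2,7,7,7,7]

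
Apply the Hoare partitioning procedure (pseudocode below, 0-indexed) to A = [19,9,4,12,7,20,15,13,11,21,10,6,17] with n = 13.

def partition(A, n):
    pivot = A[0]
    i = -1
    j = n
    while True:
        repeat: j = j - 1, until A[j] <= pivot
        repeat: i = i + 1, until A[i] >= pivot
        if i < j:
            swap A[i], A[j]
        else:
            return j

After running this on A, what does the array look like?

pivot = A[0] = 19; i = -1, j = 13
j→12 (A[12]=17≤19), i→0 (A[0]=19≥19); i<j, swap → [17,9,4,12,7,20,15,13,11,21,10,6,19]
j→11 (A[11]=6≤19), i→5 (A[5]=20≥19); i<j, swap → [17,9,4,12,7,6,15,13,11,21,10,20,19]
j→10 (A[10]=10≤19), i→9 (A[9]=21≥19); i<j, swap → [17,9,4,12,7,6,15,13,11,10,21,20,19]
j→9, i→10; i≥j, return j=9. A = [17,9,4,12,7,6,15,13,11,10,21,20,19]

[17,9,4,12,7,6,15,13,11,10,21,20,19]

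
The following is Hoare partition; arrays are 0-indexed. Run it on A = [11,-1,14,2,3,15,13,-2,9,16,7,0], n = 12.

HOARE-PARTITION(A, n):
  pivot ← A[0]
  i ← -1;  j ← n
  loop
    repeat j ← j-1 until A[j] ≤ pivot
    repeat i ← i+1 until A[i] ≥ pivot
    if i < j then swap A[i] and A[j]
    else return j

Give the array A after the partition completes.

pivot=11
j stops at 11 (0), i stops at 0 (11); swap ⇒ [0,-1,14,2,3,15,13,-2,9,16,7,11]
j stops at 10 (7), i stops at 2 (14); swap ⇒ [0,-1,7,2,3,15,13,-2,9,16,14,11]
j stops at 8 (9), i stops at 5 (15); swap ⇒ [0,-1,7,2,3,9,13,-2,15,16,14,11]
j stops at 7 (-2), i stops at 6 (13); swap ⇒ [0,-1,7,2,3,9,-2,13,15,16,14,11]
j stops at 6, i stops at 7; i≥j ⇒ return 6. A=[0,-1,7,2,3,9,-2,13,15,16,14,11]

[0,-1,7,2,3,9,-2,13,15,16,14,11]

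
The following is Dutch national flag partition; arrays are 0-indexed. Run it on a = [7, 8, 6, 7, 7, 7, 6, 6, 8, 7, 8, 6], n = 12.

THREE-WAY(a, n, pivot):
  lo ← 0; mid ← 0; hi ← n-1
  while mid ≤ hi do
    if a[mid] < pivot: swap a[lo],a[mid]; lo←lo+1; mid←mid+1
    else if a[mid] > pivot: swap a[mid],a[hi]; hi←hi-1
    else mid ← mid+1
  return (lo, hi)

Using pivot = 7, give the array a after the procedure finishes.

[6, 6, 6, 6, 7, 7, 7, 7, 7, 8, 8, 8]

lo=0 mid=0 hi=11
7=7: mid=1
8>7: swap(1,11), hi=10 ⇒ [7, 6, 6, 7, 7, 7, 6, 6, 8, 7, 8, 8]
6<7: swap(0,1), lo=1 mid=2 ⇒ [6, 7, 6, 7, 7, 7, 6, 6, 8, 7, 8, 8]
6<7: swap(1,2), lo=2 mid=3 ⇒ [6, 6, 7, 7, 7, 7, 6, 6, 8, 7, 8, 8]
7=7: mid=4
7=7: mid=5
7=7: mid=6
6<7: swap(2,6), lo=3 mid=7 ⇒ [6, 6, 6, 7, 7, 7, 7, 6, 8, 7, 8, 8]
6<7: swap(3,7), lo=4 mid=8 ⇒ [6, 6, 6, 6, 7, 7, 7, 7, 8, 7, 8, 8]
8>7: swap(8,10), hi=9 ⇒ [6, 6, 6, 6, 7, 7, 7, 7, 8, 7, 8, 8]
8>7: swap(8,9), hi=8 ⇒ [6, 6, 6, 6, 7, 7, 7, 7, 7, 8, 8, 8]
7=7: mid=9
done. lo=4 hi=8; a=[6, 6, 6, 6, 7, 7, 7, 7, 7, 8, 8, 8]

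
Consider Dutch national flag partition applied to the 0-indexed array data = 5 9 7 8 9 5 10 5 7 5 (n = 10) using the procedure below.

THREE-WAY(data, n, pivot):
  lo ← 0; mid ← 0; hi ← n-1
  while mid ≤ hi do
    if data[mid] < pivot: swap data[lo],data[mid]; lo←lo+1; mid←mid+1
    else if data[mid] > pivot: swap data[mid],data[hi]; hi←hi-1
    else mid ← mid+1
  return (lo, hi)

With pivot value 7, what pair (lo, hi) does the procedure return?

(4, 5)

pivot = 7; lo=0, mid=0, hi=9
data[mid]=5<7: swap data[0],data[0]; lo=1,mid=1 → 5 9 7 8 9 5 10 5 7 5
data[mid]=9>7: swap data[1],data[9]; hi=8 → 5 5 7 8 9 5 10 5 7 9
data[mid]=5<7: swap data[1],data[1]; lo=2,mid=2 → 5 5 7 8 9 5 10 5 7 9
data[mid]=7=7: mid=3
data[mid]=8>7: swap data[3],data[8]; hi=7 → 5 5 7 7 9 5 10 5 8 9
data[mid]=7=7: mid=4
data[mid]=9>7: swap data[4],data[7]; hi=6 → 5 5 7 7 5 5 10 9 8 9
data[mid]=5<7: swap data[2],data[4]; lo=3,mid=5 → 5 5 5 7 7 5 10 9 8 9
data[mid]=5<7: swap data[3],data[5]; lo=4,mid=6 → 5 5 5 5 7 7 10 9 8 9
data[mid]=10>7: swap data[6],data[6]; hi=5 → 5 5 5 5 7 7 10 9 8 9
end: lo=4, hi=5; data = 5 5 5 5 7 7 10 9 8 9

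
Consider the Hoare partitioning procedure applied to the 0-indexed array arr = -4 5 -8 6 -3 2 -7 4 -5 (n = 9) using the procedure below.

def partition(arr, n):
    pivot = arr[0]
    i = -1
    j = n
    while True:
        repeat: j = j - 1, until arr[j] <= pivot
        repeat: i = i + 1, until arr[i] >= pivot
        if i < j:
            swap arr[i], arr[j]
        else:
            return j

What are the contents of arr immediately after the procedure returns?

-5 -7 -8 6 -3 2 5 4 -4

pivot=-4
j stops at 8 (-5), i stops at 0 (-4); swap ⇒ -5 5 -8 6 -3 2 -7 4 -4
j stops at 6 (-7), i stops at 1 (5); swap ⇒ -5 -7 -8 6 -3 2 5 4 -4
j stops at 2, i stops at 3; i≥j ⇒ return 2. arr=-5 -7 -8 6 -3 2 5 4 -4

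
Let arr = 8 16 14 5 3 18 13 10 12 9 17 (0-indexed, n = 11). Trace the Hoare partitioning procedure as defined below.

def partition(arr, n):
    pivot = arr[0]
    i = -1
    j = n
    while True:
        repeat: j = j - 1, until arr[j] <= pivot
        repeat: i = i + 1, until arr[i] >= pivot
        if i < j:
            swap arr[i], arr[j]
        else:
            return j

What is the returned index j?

1

pivot=8
j stops at 4 (3), i stops at 0 (8); swap ⇒ 3 16 14 5 8 18 13 10 12 9 17
j stops at 3 (5), i stops at 1 (16); swap ⇒ 3 5 14 16 8 18 13 10 12 9 17
j stops at 1, i stops at 2; i≥j ⇒ return 1. arr=3 5 14 16 8 18 13 10 12 9 17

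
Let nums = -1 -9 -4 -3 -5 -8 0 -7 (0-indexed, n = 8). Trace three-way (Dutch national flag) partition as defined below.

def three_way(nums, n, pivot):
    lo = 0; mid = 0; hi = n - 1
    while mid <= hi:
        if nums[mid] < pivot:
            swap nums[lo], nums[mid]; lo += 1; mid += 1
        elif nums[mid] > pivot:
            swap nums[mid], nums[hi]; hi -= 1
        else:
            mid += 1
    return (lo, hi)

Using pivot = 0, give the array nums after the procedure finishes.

-1 -9 -4 -3 -5 -8 -7 0

pivot = 0; lo=0, mid=0, hi=7
nums[mid]=-1<0: swap nums[0],nums[0]; lo=1,mid=1 → -1 -9 -4 -3 -5 -8 0 -7
nums[mid]=-9<0: swap nums[1],nums[1]; lo=2,mid=2 → -1 -9 -4 -3 -5 -8 0 -7
nums[mid]=-4<0: swap nums[2],nums[2]; lo=3,mid=3 → -1 -9 -4 -3 -5 -8 0 -7
nums[mid]=-3<0: swap nums[3],nums[3]; lo=4,mid=4 → -1 -9 -4 -3 -5 -8 0 -7
nums[mid]=-5<0: swap nums[4],nums[4]; lo=5,mid=5 → -1 -9 -4 -3 -5 -8 0 -7
nums[mid]=-8<0: swap nums[5],nums[5]; lo=6,mid=6 → -1 -9 -4 -3 -5 -8 0 -7
nums[mid]=0=0: mid=7
nums[mid]=-7<0: swap nums[6],nums[7]; lo=7,mid=8 → -1 -9 -4 -3 -5 -8 -7 0
end: lo=7, hi=7; nums = -1 -9 -4 -3 -5 -8 -7 0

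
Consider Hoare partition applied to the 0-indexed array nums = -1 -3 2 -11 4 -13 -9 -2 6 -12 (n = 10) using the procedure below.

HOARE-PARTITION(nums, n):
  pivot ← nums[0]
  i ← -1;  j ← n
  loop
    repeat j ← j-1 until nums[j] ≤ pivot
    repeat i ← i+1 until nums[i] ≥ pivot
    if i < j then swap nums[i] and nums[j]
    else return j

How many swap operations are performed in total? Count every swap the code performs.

pivot=-1
j stops at 9 (-12), i stops at 0 (-1); swap ⇒ -12 -3 2 -11 4 -13 -9 -2 6 -1
j stops at 7 (-2), i stops at 2 (2); swap ⇒ -12 -3 -2 -11 4 -13 -9 2 6 -1
j stops at 6 (-9), i stops at 4 (4); swap ⇒ -12 -3 -2 -11 -9 -13 4 2 6 -1
j stops at 5, i stops at 6; i≥j ⇒ return 5. nums=-12 -3 -2 -11 -9 -13 4 2 6 -1

3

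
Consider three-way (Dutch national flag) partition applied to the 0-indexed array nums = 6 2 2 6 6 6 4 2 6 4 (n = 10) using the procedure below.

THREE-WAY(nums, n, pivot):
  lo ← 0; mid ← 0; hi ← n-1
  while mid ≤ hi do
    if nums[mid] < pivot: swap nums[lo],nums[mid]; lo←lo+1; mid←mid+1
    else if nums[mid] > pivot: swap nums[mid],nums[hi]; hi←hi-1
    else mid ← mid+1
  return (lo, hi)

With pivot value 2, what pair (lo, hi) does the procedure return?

(0, 2)

pivot = 2; lo=0, mid=0, hi=9
nums[mid]=6>2: swap nums[0],nums[9]; hi=8 → 4 2 2 6 6 6 4 2 6 6
nums[mid]=4>2: swap nums[0],nums[8]; hi=7 → 6 2 2 6 6 6 4 2 4 6
nums[mid]=6>2: swap nums[0],nums[7]; hi=6 → 2 2 2 6 6 6 4 6 4 6
nums[mid]=2=2: mid=1
nums[mid]=2=2: mid=2
nums[mid]=2=2: mid=3
nums[mid]=6>2: swap nums[3],nums[6]; hi=5 → 2 2 2 4 6 6 6 6 4 6
nums[mid]=4>2: swap nums[3],nums[5]; hi=4 → 2 2 2 6 6 4 6 6 4 6
nums[mid]=6>2: swap nums[3],nums[4]; hi=3 → 2 2 2 6 6 4 6 6 4 6
nums[mid]=6>2: swap nums[3],nums[3]; hi=2 → 2 2 2 6 6 4 6 6 4 6
end: lo=0, hi=2; nums = 2 2 2 6 6 4 6 6 4 6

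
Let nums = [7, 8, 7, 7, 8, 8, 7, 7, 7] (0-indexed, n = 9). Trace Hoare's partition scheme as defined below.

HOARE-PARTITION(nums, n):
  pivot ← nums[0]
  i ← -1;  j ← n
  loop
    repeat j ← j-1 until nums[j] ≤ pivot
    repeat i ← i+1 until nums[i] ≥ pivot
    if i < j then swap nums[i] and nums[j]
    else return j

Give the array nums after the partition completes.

pivot = nums[0] = 7; i = -1, j = 9
j→8 (nums[8]=7≤7), i→0 (nums[0]=7≥7); i<j, swap → [7, 8, 7, 7, 8, 8, 7, 7, 7]
j→7 (nums[7]=7≤7), i→1 (nums[1]=8≥7); i<j, swap → [7, 7, 7, 7, 8, 8, 7, 8, 7]
j→6 (nums[6]=7≤7), i→2 (nums[2]=7≥7); i<j, swap → [7, 7, 7, 7, 8, 8, 7, 8, 7]
j→3, i→3; i≥j, return j=3. nums = [7, 7, 7, 7, 8, 8, 7, 8, 7]

[7, 7, 7, 7, 8, 8, 7, 8, 7]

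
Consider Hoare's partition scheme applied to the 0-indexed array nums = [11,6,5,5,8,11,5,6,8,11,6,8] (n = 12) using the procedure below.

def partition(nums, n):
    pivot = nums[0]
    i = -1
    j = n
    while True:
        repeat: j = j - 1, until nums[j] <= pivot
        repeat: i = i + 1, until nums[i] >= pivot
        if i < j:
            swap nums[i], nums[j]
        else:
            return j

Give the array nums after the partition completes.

pivot=11
j stops at 11 (8), i stops at 0 (11); swap ⇒ [8,6,5,5,8,11,5,6,8,11,6,11]
j stops at 10 (6), i stops at 5 (11); swap ⇒ [8,6,5,5,8,6,5,6,8,11,11,11]
j stops at 9, i stops at 9; i≥j ⇒ return 9. nums=[8,6,5,5,8,6,5,6,8,11,11,11]

[8,6,5,5,8,6,5,6,8,11,11,11]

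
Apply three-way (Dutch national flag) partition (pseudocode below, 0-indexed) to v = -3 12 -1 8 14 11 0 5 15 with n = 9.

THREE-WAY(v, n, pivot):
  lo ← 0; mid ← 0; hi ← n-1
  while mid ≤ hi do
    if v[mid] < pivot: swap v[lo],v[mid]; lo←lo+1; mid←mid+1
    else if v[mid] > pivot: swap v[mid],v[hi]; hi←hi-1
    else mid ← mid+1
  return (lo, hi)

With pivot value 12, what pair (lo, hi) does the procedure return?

(6, 6)

lo=0 mid=0 hi=8
-3<12: swap(0,0), lo=1 mid=1 ⇒ -3 12 -1 8 14 11 0 5 15
12=12: mid=2
-1<12: swap(1,2), lo=2 mid=3 ⇒ -3 -1 12 8 14 11 0 5 15
8<12: swap(2,3), lo=3 mid=4 ⇒ -3 -1 8 12 14 11 0 5 15
14>12: swap(4,8), hi=7 ⇒ -3 -1 8 12 15 11 0 5 14
15>12: swap(4,7), hi=6 ⇒ -3 -1 8 12 5 11 0 15 14
5<12: swap(3,4), lo=4 mid=5 ⇒ -3 -1 8 5 12 11 0 15 14
11<12: swap(4,5), lo=5 mid=6 ⇒ -3 -1 8 5 11 12 0 15 14
0<12: swap(5,6), lo=6 mid=7 ⇒ -3 -1 8 5 11 0 12 15 14
done. lo=6 hi=6; v=-3 -1 8 5 11 0 12 15 14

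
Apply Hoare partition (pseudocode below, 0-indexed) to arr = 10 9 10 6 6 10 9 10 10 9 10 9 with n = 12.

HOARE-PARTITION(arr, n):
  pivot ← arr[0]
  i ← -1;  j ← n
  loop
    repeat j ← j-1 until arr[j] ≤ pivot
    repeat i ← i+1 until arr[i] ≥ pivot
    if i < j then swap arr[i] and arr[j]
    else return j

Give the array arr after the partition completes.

pivot=10
j stops at 11 (9), i stops at 0 (10); swap ⇒ 9 9 10 6 6 10 9 10 10 9 10 10
j stops at 10 (10), i stops at 2 (10); swap ⇒ 9 9 10 6 6 10 9 10 10 9 10 10
j stops at 9 (9), i stops at 5 (10); swap ⇒ 9 9 10 6 6 9 9 10 10 10 10 10
j stops at 8 (10), i stops at 7 (10); swap ⇒ 9 9 10 6 6 9 9 10 10 10 10 10
j stops at 7, i stops at 8; i≥j ⇒ return 7. arr=9 9 10 6 6 9 9 10 10 10 10 10

9 9 10 6 6 9 9 10 10 10 10 10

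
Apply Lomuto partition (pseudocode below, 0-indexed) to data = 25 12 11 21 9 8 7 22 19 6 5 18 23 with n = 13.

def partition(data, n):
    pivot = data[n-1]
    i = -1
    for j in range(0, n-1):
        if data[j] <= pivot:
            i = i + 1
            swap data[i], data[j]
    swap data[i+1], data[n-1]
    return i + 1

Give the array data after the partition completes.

12 11 21 9 8 7 22 19 6 5 18 23 25

pivot=23, i=-1
j=0: 25>23, skip
j=1: 12≤23, i=0, swap(0,1) ⇒ 12 25 11 21 9 8 7 22 19 6 5 18 23
j=2: 11≤23, i=1, swap(1,2) ⇒ 12 11 25 21 9 8 7 22 19 6 5 18 23
j=3: 21≤23, i=2, swap(2,3) ⇒ 12 11 21 25 9 8 7 22 19 6 5 18 23
j=4: 9≤23, i=3, swap(3,4) ⇒ 12 11 21 9 25 8 7 22 19 6 5 18 23
j=5: 8≤23, i=4, swap(4,5) ⇒ 12 11 21 9 8 25 7 22 19 6 5 18 23
j=6: 7≤23, i=5, swap(5,6) ⇒ 12 11 21 9 8 7 25 22 19 6 5 18 23
j=7: 22≤23, i=6, swap(6,7) ⇒ 12 11 21 9 8 7 22 25 19 6 5 18 23
j=8: 19≤23, i=7, swap(7,8) ⇒ 12 11 21 9 8 7 22 19 25 6 5 18 23
j=9: 6≤23, i=8, swap(8,9) ⇒ 12 11 21 9 8 7 22 19 6 25 5 18 23
j=10: 5≤23, i=9, swap(9,10) ⇒ 12 11 21 9 8 7 22 19 6 5 25 18 23
j=11: 18≤23, i=10, swap(10,11) ⇒ 12 11 21 9 8 7 22 19 6 5 18 25 23
swap(11,12) ⇒ 12 11 21 9 8 7 22 19 6 5 18 23 25; return 11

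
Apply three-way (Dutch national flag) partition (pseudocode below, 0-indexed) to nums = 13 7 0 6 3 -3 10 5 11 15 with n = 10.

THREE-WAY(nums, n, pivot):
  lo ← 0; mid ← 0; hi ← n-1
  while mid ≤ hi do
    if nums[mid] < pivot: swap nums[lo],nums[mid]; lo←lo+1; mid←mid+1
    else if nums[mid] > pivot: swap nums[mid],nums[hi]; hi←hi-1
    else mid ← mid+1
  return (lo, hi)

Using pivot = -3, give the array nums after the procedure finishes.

lo=0 mid=0 hi=9
13>-3: swap(0,9), hi=8 ⇒ 15 7 0 6 3 -3 10 5 11 13
15>-3: swap(0,8), hi=7 ⇒ 11 7 0 6 3 -3 10 5 15 13
11>-3: swap(0,7), hi=6 ⇒ 5 7 0 6 3 -3 10 11 15 13
5>-3: swap(0,6), hi=5 ⇒ 10 7 0 6 3 -3 5 11 15 13
10>-3: swap(0,5), hi=4 ⇒ -3 7 0 6 3 10 5 11 15 13
-3=-3: mid=1
7>-3: swap(1,4), hi=3 ⇒ -3 3 0 6 7 10 5 11 15 13
3>-3: swap(1,3), hi=2 ⇒ -3 6 0 3 7 10 5 11 15 13
6>-3: swap(1,2), hi=1 ⇒ -3 0 6 3 7 10 5 11 15 13
0>-3: swap(1,1), hi=0 ⇒ -3 0 6 3 7 10 5 11 15 13
done. lo=0 hi=0; nums=-3 0 6 3 7 10 5 11 15 13

-3 0 6 3 7 10 5 11 15 13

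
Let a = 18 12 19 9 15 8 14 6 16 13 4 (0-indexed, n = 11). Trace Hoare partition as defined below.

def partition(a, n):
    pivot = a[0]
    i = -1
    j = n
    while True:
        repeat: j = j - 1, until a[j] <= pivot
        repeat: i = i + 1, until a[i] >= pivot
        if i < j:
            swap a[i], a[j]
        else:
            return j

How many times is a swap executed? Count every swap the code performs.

2

pivot=18
j stops at 10 (4), i stops at 0 (18); swap ⇒ 4 12 19 9 15 8 14 6 16 13 18
j stops at 9 (13), i stops at 2 (19); swap ⇒ 4 12 13 9 15 8 14 6 16 19 18
j stops at 8, i stops at 9; i≥j ⇒ return 8. a=4 12 13 9 15 8 14 6 16 19 18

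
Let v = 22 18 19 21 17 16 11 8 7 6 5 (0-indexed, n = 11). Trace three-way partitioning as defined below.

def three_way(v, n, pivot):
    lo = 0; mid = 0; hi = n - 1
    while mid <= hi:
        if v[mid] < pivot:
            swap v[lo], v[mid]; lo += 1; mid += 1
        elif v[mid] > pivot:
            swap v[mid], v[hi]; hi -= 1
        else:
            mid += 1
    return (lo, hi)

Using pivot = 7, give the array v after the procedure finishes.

5 6 7 17 16 11 8 21 19 18 22

lo=0 mid=0 hi=10
22>7: swap(0,10), hi=9 ⇒ 5 18 19 21 17 16 11 8 7 6 22
5<7: swap(0,0), lo=1 mid=1 ⇒ 5 18 19 21 17 16 11 8 7 6 22
18>7: swap(1,9), hi=8 ⇒ 5 6 19 21 17 16 11 8 7 18 22
6<7: swap(1,1), lo=2 mid=2 ⇒ 5 6 19 21 17 16 11 8 7 18 22
19>7: swap(2,8), hi=7 ⇒ 5 6 7 21 17 16 11 8 19 18 22
7=7: mid=3
21>7: swap(3,7), hi=6 ⇒ 5 6 7 8 17 16 11 21 19 18 22
8>7: swap(3,6), hi=5 ⇒ 5 6 7 11 17 16 8 21 19 18 22
11>7: swap(3,5), hi=4 ⇒ 5 6 7 16 17 11 8 21 19 18 22
16>7: swap(3,4), hi=3 ⇒ 5 6 7 17 16 11 8 21 19 18 22
17>7: swap(3,3), hi=2 ⇒ 5 6 7 17 16 11 8 21 19 18 22
done. lo=2 hi=2; v=5 6 7 17 16 11 8 21 19 18 22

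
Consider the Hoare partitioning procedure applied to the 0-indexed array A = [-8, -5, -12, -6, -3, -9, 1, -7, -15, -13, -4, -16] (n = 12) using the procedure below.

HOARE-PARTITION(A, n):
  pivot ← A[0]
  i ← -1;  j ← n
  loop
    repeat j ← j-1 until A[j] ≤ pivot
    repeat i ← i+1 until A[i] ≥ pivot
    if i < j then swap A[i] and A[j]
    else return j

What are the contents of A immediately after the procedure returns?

pivot=-8
j stops at 11 (-16), i stops at 0 (-8); swap ⇒ [-16, -5, -12, -6, -3, -9, 1, -7, -15, -13, -4, -8]
j stops at 9 (-13), i stops at 1 (-5); swap ⇒ [-16, -13, -12, -6, -3, -9, 1, -7, -15, -5, -4, -8]
j stops at 8 (-15), i stops at 3 (-6); swap ⇒ [-16, -13, -12, -15, -3, -9, 1, -7, -6, -5, -4, -8]
j stops at 5 (-9), i stops at 4 (-3); swap ⇒ [-16, -13, -12, -15, -9, -3, 1, -7, -6, -5, -4, -8]
j stops at 4, i stops at 5; i≥j ⇒ return 4. A=[-16, -13, -12, -15, -9, -3, 1, -7, -6, -5, -4, -8]

[-16, -13, -12, -15, -9, -3, 1, -7, -6, -5, -4, -8]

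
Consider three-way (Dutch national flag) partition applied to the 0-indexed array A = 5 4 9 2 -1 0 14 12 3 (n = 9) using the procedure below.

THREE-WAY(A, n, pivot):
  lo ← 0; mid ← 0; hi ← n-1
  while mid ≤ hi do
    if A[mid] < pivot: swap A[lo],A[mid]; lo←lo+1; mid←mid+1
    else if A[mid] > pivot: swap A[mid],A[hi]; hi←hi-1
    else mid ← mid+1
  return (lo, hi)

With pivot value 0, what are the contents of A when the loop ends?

-1 0 2 9 4 14 12 3 5

pivot = 0; lo=0, mid=0, hi=8
A[mid]=5>0: swap A[0],A[8]; hi=7 → 3 4 9 2 -1 0 14 12 5
A[mid]=3>0: swap A[0],A[7]; hi=6 → 12 4 9 2 -1 0 14 3 5
A[mid]=12>0: swap A[0],A[6]; hi=5 → 14 4 9 2 -1 0 12 3 5
A[mid]=14>0: swap A[0],A[5]; hi=4 → 0 4 9 2 -1 14 12 3 5
A[mid]=0=0: mid=1
A[mid]=4>0: swap A[1],A[4]; hi=3 → 0 -1 9 2 4 14 12 3 5
A[mid]=-1<0: swap A[0],A[1]; lo=1,mid=2 → -1 0 9 2 4 14 12 3 5
A[mid]=9>0: swap A[2],A[3]; hi=2 → -1 0 2 9 4 14 12 3 5
A[mid]=2>0: swap A[2],A[2]; hi=1 → -1 0 2 9 4 14 12 3 5
end: lo=1, hi=1; A = -1 0 2 9 4 14 12 3 5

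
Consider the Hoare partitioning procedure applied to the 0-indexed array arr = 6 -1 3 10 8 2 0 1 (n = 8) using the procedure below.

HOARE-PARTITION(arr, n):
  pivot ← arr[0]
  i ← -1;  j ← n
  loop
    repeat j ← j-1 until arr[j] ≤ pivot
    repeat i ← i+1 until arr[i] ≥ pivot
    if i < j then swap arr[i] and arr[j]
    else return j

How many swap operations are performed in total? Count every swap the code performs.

pivot=6
j stops at 7 (1), i stops at 0 (6); swap ⇒ 1 -1 3 10 8 2 0 6
j stops at 6 (0), i stops at 3 (10); swap ⇒ 1 -1 3 0 8 2 10 6
j stops at 5 (2), i stops at 4 (8); swap ⇒ 1 -1 3 0 2 8 10 6
j stops at 4, i stops at 5; i≥j ⇒ return 4. arr=1 -1 3 0 2 8 10 6

3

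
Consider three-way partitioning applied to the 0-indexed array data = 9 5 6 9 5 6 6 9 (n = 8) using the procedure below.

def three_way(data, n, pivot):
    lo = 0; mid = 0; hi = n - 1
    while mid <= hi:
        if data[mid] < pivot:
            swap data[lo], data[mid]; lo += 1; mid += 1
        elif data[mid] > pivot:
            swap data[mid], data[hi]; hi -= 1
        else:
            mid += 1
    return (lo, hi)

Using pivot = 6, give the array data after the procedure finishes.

pivot = 6; lo=0, mid=0, hi=7
data[mid]=9>6: swap data[0],data[7]; hi=6 → 9 5 6 9 5 6 6 9
data[mid]=9>6: swap data[0],data[6]; hi=5 → 6 5 6 9 5 6 9 9
data[mid]=6=6: mid=1
data[mid]=5<6: swap data[0],data[1]; lo=1,mid=2 → 5 6 6 9 5 6 9 9
data[mid]=6=6: mid=3
data[mid]=9>6: swap data[3],data[5]; hi=4 → 5 6 6 6 5 9 9 9
data[mid]=6=6: mid=4
data[mid]=5<6: swap data[1],data[4]; lo=2,mid=5 → 5 5 6 6 6 9 9 9
end: lo=2, hi=4; data = 5 5 6 6 6 9 9 9

5 5 6 6 6 9 9 9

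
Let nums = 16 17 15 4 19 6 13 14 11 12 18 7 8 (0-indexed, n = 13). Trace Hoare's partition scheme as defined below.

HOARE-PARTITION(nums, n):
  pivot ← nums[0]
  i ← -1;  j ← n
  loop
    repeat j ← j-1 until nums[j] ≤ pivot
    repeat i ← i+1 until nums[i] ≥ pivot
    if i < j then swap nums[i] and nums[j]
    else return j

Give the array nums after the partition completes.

8 7 15 4 12 6 13 14 11 19 18 17 16

pivot = nums[0] = 16; i = -1, j = 13
j→12 (nums[12]=8≤16), i→0 (nums[0]=16≥16); i<j, swap → 8 17 15 4 19 6 13 14 11 12 18 7 16
j→11 (nums[11]=7≤16), i→1 (nums[1]=17≥16); i<j, swap → 8 7 15 4 19 6 13 14 11 12 18 17 16
j→9 (nums[9]=12≤16), i→4 (nums[4]=19≥16); i<j, swap → 8 7 15 4 12 6 13 14 11 19 18 17 16
j→8, i→9; i≥j, return j=8. nums = 8 7 15 4 12 6 13 14 11 19 18 17 16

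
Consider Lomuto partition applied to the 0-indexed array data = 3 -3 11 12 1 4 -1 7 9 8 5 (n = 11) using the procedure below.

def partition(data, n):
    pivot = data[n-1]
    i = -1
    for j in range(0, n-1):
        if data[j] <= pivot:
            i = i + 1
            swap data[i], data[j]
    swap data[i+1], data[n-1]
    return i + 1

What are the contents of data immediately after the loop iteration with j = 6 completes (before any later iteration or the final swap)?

3 -3 1 4 -1 12 11 7 9 8 5

pivot=5, i=-1
j=0: 3≤5, i=0, swap(0,0) ⇒ 3 -3 11 12 1 4 -1 7 9 8 5
j=1: -3≤5, i=1, swap(1,1) ⇒ 3 -3 11 12 1 4 -1 7 9 8 5
j=2: 11>5, skip
j=3: 12>5, skip
j=4: 1≤5, i=2, swap(2,4) ⇒ 3 -3 1 12 11 4 -1 7 9 8 5
j=5: 4≤5, i=3, swap(3,5) ⇒ 3 -3 1 4 11 12 -1 7 9 8 5
j=6: -1≤5, i=4, swap(4,6) ⇒ 3 -3 1 4 -1 12 11 7 9 8 5
(after j=6) data = 3 -3 1 4 -1 12 11 7 9 8 5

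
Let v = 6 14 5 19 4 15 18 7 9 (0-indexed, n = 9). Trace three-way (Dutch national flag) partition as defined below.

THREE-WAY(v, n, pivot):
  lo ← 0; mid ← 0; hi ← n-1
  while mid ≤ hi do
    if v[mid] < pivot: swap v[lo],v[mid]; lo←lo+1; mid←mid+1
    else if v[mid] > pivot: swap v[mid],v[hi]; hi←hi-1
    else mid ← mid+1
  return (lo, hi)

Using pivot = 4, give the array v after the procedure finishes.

4 5 19 14 15 18 7 9 6

pivot = 4; lo=0, mid=0, hi=8
v[mid]=6>4: swap v[0],v[8]; hi=7 → 9 14 5 19 4 15 18 7 6
v[mid]=9>4: swap v[0],v[7]; hi=6 → 7 14 5 19 4 15 18 9 6
v[mid]=7>4: swap v[0],v[6]; hi=5 → 18 14 5 19 4 15 7 9 6
v[mid]=18>4: swap v[0],v[5]; hi=4 → 15 14 5 19 4 18 7 9 6
v[mid]=15>4: swap v[0],v[4]; hi=3 → 4 14 5 19 15 18 7 9 6
v[mid]=4=4: mid=1
v[mid]=14>4: swap v[1],v[3]; hi=2 → 4 19 5 14 15 18 7 9 6
v[mid]=19>4: swap v[1],v[2]; hi=1 → 4 5 19 14 15 18 7 9 6
v[mid]=5>4: swap v[1],v[1]; hi=0 → 4 5 19 14 15 18 7 9 6
end: lo=0, hi=0; v = 4 5 19 14 15 18 7 9 6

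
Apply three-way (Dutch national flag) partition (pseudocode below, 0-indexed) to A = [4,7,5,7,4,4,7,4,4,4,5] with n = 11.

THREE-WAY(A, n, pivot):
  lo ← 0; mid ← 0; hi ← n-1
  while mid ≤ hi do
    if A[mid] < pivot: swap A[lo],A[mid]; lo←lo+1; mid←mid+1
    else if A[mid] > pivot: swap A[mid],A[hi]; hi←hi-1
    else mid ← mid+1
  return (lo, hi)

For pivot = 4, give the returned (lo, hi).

pivot = 4; lo=0, mid=0, hi=10
A[mid]=4=4: mid=1
A[mid]=7>4: swap A[1],A[10]; hi=9 → [4,5,5,7,4,4,7,4,4,4,7]
A[mid]=5>4: swap A[1],A[9]; hi=8 → [4,4,5,7,4,4,7,4,4,5,7]
A[mid]=4=4: mid=2
A[mid]=5>4: swap A[2],A[8]; hi=7 → [4,4,4,7,4,4,7,4,5,5,7]
A[mid]=4=4: mid=3
A[mid]=7>4: swap A[3],A[7]; hi=6 → [4,4,4,4,4,4,7,7,5,5,7]
A[mid]=4=4: mid=4
A[mid]=4=4: mid=5
A[mid]=4=4: mid=6
A[mid]=7>4: swap A[6],A[6]; hi=5 → [4,4,4,4,4,4,7,7,5,5,7]
end: lo=0, hi=5; A = [4,4,4,4,4,4,7,7,5,5,7]

(0, 5)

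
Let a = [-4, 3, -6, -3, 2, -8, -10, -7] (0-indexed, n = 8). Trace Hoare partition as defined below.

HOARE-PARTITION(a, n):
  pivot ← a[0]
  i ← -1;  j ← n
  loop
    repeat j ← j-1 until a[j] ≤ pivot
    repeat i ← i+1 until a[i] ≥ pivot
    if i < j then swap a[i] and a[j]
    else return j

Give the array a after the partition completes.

pivot = a[0] = -4; i = -1, j = 8
j→7 (a[7]=-7≤-4), i→0 (a[0]=-4≥-4); i<j, swap → [-7, 3, -6, -3, 2, -8, -10, -4]
j→6 (a[6]=-10≤-4), i→1 (a[1]=3≥-4); i<j, swap → [-7, -10, -6, -3, 2, -8, 3, -4]
j→5 (a[5]=-8≤-4), i→3 (a[3]=-3≥-4); i<j, swap → [-7, -10, -6, -8, 2, -3, 3, -4]
j→3, i→4; i≥j, return j=3. a = [-7, -10, -6, -8, 2, -3, 3, -4]

[-7, -10, -6, -8, 2, -3, 3, -4]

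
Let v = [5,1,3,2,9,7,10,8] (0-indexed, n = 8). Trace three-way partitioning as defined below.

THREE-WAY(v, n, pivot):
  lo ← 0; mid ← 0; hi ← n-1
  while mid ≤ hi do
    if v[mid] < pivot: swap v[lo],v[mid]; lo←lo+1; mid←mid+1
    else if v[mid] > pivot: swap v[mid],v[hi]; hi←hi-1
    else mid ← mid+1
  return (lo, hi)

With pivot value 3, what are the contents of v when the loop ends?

pivot = 3; lo=0, mid=0, hi=7
v[mid]=5>3: swap v[0],v[7]; hi=6 → [8,1,3,2,9,7,10,5]
v[mid]=8>3: swap v[0],v[6]; hi=5 → [10,1,3,2,9,7,8,5]
v[mid]=10>3: swap v[0],v[5]; hi=4 → [7,1,3,2,9,10,8,5]
v[mid]=7>3: swap v[0],v[4]; hi=3 → [9,1,3,2,7,10,8,5]
v[mid]=9>3: swap v[0],v[3]; hi=2 → [2,1,3,9,7,10,8,5]
v[mid]=2<3: swap v[0],v[0]; lo=1,mid=1 → [2,1,3,9,7,10,8,5]
v[mid]=1<3: swap v[1],v[1]; lo=2,mid=2 → [2,1,3,9,7,10,8,5]
v[mid]=3=3: mid=3
end: lo=2, hi=2; v = [2,1,3,9,7,10,8,5]

[2,1,3,9,7,10,8,5]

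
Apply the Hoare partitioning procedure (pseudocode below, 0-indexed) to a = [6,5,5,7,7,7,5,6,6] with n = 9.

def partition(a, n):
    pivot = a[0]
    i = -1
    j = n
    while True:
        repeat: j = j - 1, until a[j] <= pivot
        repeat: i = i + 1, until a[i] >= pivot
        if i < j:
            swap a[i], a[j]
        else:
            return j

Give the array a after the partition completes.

pivot = a[0] = 6; i = -1, j = 9
j→8 (a[8]=6≤6), i→0 (a[0]=6≥6); i<j, swap → [6,5,5,7,7,7,5,6,6]
j→7 (a[7]=6≤6), i→3 (a[3]=7≥6); i<j, swap → [6,5,5,6,7,7,5,7,6]
j→6 (a[6]=5≤6), i→4 (a[4]=7≥6); i<j, swap → [6,5,5,6,5,7,7,7,6]
j→4, i→5; i≥j, return j=4. a = [6,5,5,6,5,7,7,7,6]

[6,5,5,6,5,7,7,7,6]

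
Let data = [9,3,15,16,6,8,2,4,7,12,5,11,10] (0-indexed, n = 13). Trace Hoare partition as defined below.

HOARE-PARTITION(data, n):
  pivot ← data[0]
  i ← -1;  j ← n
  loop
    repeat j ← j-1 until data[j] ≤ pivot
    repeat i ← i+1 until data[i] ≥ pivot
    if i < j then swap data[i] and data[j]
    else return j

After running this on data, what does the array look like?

[5,3,7,4,6,8,2,16,15,12,9,11,10]

pivot=9
j stops at 10 (5), i stops at 0 (9); swap ⇒ [5,3,15,16,6,8,2,4,7,12,9,11,10]
j stops at 8 (7), i stops at 2 (15); swap ⇒ [5,3,7,16,6,8,2,4,15,12,9,11,10]
j stops at 7 (4), i stops at 3 (16); swap ⇒ [5,3,7,4,6,8,2,16,15,12,9,11,10]
j stops at 6, i stops at 7; i≥j ⇒ return 6. data=[5,3,7,4,6,8,2,16,15,12,9,11,10]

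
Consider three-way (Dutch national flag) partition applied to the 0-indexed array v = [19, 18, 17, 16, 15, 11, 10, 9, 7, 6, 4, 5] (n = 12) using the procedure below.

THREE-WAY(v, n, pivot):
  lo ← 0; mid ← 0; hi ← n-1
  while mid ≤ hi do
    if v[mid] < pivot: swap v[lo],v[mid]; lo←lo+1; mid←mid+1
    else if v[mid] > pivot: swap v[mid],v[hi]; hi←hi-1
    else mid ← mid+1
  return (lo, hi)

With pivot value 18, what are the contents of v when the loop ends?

[5, 17, 16, 15, 11, 10, 9, 7, 6, 4, 18, 19]

lo=0 mid=0 hi=11
19>18: swap(0,11), hi=10 ⇒ [5, 18, 17, 16, 15, 11, 10, 9, 7, 6, 4, 19]
5<18: swap(0,0), lo=1 mid=1 ⇒ [5, 18, 17, 16, 15, 11, 10, 9, 7, 6, 4, 19]
18=18: mid=2
17<18: swap(1,2), lo=2 mid=3 ⇒ [5, 17, 18, 16, 15, 11, 10, 9, 7, 6, 4, 19]
16<18: swap(2,3), lo=3 mid=4 ⇒ [5, 17, 16, 18, 15, 11, 10, 9, 7, 6, 4, 19]
15<18: swap(3,4), lo=4 mid=5 ⇒ [5, 17, 16, 15, 18, 11, 10, 9, 7, 6, 4, 19]
11<18: swap(4,5), lo=5 mid=6 ⇒ [5, 17, 16, 15, 11, 18, 10, 9, 7, 6, 4, 19]
10<18: swap(5,6), lo=6 mid=7 ⇒ [5, 17, 16, 15, 11, 10, 18, 9, 7, 6, 4, 19]
9<18: swap(6,7), lo=7 mid=8 ⇒ [5, 17, 16, 15, 11, 10, 9, 18, 7, 6, 4, 19]
7<18: swap(7,8), lo=8 mid=9 ⇒ [5, 17, 16, 15, 11, 10, 9, 7, 18, 6, 4, 19]
6<18: swap(8,9), lo=9 mid=10 ⇒ [5, 17, 16, 15, 11, 10, 9, 7, 6, 18, 4, 19]
4<18: swap(9,10), lo=10 mid=11 ⇒ [5, 17, 16, 15, 11, 10, 9, 7, 6, 4, 18, 19]
done. lo=10 hi=10; v=[5, 17, 16, 15, 11, 10, 9, 7, 6, 4, 18, 19]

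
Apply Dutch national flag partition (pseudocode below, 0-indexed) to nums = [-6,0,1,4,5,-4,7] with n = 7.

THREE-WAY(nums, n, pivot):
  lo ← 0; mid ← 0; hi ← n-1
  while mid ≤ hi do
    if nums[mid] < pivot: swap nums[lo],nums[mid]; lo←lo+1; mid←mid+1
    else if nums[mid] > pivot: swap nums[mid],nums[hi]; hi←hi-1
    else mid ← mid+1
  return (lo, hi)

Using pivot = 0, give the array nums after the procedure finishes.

lo=0 mid=0 hi=6
-6<0: swap(0,0), lo=1 mid=1 ⇒ [-6,0,1,4,5,-4,7]
0=0: mid=2
1>0: swap(2,6), hi=5 ⇒ [-6,0,7,4,5,-4,1]
7>0: swap(2,5), hi=4 ⇒ [-6,0,-4,4,5,7,1]
-4<0: swap(1,2), lo=2 mid=3 ⇒ [-6,-4,0,4,5,7,1]
4>0: swap(3,4), hi=3 ⇒ [-6,-4,0,5,4,7,1]
5>0: swap(3,3), hi=2 ⇒ [-6,-4,0,5,4,7,1]
done. lo=2 hi=2; nums=[-6,-4,0,5,4,7,1]

[-6,-4,0,5,4,7,1]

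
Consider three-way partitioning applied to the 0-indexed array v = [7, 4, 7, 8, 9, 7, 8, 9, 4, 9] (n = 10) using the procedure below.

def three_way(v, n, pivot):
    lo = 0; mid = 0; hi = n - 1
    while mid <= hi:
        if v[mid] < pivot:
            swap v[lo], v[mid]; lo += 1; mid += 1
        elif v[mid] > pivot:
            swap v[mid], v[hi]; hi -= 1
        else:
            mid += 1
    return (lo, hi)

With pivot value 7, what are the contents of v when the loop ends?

pivot = 7; lo=0, mid=0, hi=9
v[mid]=7=7: mid=1
v[mid]=4<7: swap v[0],v[1]; lo=1,mid=2 → [4, 7, 7, 8, 9, 7, 8, 9, 4, 9]
v[mid]=7=7: mid=3
v[mid]=8>7: swap v[3],v[9]; hi=8 → [4, 7, 7, 9, 9, 7, 8, 9, 4, 8]
v[mid]=9>7: swap v[3],v[8]; hi=7 → [4, 7, 7, 4, 9, 7, 8, 9, 9, 8]
v[mid]=4<7: swap v[1],v[3]; lo=2,mid=4 → [4, 4, 7, 7, 9, 7, 8, 9, 9, 8]
v[mid]=9>7: swap v[4],v[7]; hi=6 → [4, 4, 7, 7, 9, 7, 8, 9, 9, 8]
v[mid]=9>7: swap v[4],v[6]; hi=5 → [4, 4, 7, 7, 8, 7, 9, 9, 9, 8]
v[mid]=8>7: swap v[4],v[5]; hi=4 → [4, 4, 7, 7, 7, 8, 9, 9, 9, 8]
v[mid]=7=7: mid=5
end: lo=2, hi=4; v = [4, 4, 7, 7, 7, 8, 9, 9, 9, 8]

[4, 4, 7, 7, 7, 8, 9, 9, 9, 8]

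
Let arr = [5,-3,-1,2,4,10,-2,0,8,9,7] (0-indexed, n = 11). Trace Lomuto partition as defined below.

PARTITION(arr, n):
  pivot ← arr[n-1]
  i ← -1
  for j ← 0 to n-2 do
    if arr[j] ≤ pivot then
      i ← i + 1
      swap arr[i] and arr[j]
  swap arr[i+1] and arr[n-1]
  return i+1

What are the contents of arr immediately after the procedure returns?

[5,-3,-1,2,4,-2,0,7,8,9,10]

pivot = arr[10] = 7; i = -1
j=0: arr[0]=5 ≤ 7 → i=0, swap arr[0],arr[0] (no change) → [5,-3,-1,2,4,10,-2,0,8,9,7]
j=1: arr[1]=-3 ≤ 7 → i=1, swap arr[1],arr[1] (no change) → [5,-3,-1,2,4,10,-2,0,8,9,7]
j=2: arr[2]=-1 ≤ 7 → i=2, swap arr[2],arr[2] (no change) → [5,-3,-1,2,4,10,-2,0,8,9,7]
j=3: arr[3]=2 ≤ 7 → i=3, swap arr[3],arr[3] (no change) → [5,-3,-1,2,4,10,-2,0,8,9,7]
j=4: arr[4]=4 ≤ 7 → i=4, swap arr[4],arr[4] (no change) → [5,-3,-1,2,4,10,-2,0,8,9,7]
j=5: arr[5]=10 > 7 → no swap
j=6: arr[6]=-2 ≤ 7 → i=5, swap arr[5],arr[6] → [5,-3,-1,2,4,-2,10,0,8,9,7]
j=7: arr[7]=0 ≤ 7 → i=6, swap arr[6],arr[7] → [5,-3,-1,2,4,-2,0,10,8,9,7]
j=8: arr[8]=8 > 7 → no swap
j=9: arr[9]=9 > 7 → no swap
final swap arr[7],arr[10] → [5,-3,-1,2,4,-2,0,7,8,9,10]; return 7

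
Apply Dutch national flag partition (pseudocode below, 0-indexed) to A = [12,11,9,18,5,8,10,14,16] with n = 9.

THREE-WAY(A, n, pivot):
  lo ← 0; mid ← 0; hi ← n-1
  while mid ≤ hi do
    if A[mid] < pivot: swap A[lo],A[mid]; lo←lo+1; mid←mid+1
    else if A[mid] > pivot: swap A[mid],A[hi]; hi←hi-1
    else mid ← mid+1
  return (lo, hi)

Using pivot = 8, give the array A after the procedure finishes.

[5,8,18,9,11,10,14,16,12]

pivot = 8; lo=0, mid=0, hi=8
A[mid]=12>8: swap A[0],A[8]; hi=7 → [16,11,9,18,5,8,10,14,12]
A[mid]=16>8: swap A[0],A[7]; hi=6 → [14,11,9,18,5,8,10,16,12]
A[mid]=14>8: swap A[0],A[6]; hi=5 → [10,11,9,18,5,8,14,16,12]
A[mid]=10>8: swap A[0],A[5]; hi=4 → [8,11,9,18,5,10,14,16,12]
A[mid]=8=8: mid=1
A[mid]=11>8: swap A[1],A[4]; hi=3 → [8,5,9,18,11,10,14,16,12]
A[mid]=5<8: swap A[0],A[1]; lo=1,mid=2 → [5,8,9,18,11,10,14,16,12]
A[mid]=9>8: swap A[2],A[3]; hi=2 → [5,8,18,9,11,10,14,16,12]
A[mid]=18>8: swap A[2],A[2]; hi=1 → [5,8,18,9,11,10,14,16,12]
end: lo=1, hi=1; A = [5,8,18,9,11,10,14,16,12]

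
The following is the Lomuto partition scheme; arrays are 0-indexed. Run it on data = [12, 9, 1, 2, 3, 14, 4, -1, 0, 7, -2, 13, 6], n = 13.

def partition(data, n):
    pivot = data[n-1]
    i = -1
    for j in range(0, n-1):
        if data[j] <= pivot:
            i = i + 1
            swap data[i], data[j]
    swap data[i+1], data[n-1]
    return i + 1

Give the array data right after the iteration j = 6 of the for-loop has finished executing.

pivot=6, i=-1
j=0: 12>6, skip
j=1: 9>6, skip
j=2: 1≤6, i=0, swap(0,2) ⇒ [1, 9, 12, 2, 3, 14, 4, -1, 0, 7, -2, 13, 6]
j=3: 2≤6, i=1, swap(1,3) ⇒ [1, 2, 12, 9, 3, 14, 4, -1, 0, 7, -2, 13, 6]
j=4: 3≤6, i=2, swap(2,4) ⇒ [1, 2, 3, 9, 12, 14, 4, -1, 0, 7, -2, 13, 6]
j=5: 14>6, skip
j=6: 4≤6, i=3, swap(3,6) ⇒ [1, 2, 3, 4, 12, 14, 9, -1, 0, 7, -2, 13, 6]
(after j=6) data = [1, 2, 3, 4, 12, 14, 9, -1, 0, 7, -2, 13, 6]

[1, 2, 3, 4, 12, 14, 9, -1, 0, 7, -2, 13, 6]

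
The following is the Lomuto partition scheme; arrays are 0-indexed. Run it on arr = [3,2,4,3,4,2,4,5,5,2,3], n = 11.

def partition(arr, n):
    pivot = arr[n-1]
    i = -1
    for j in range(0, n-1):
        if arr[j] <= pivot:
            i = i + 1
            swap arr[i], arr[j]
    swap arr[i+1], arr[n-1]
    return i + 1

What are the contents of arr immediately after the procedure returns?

pivot=3, i=-1
j=0: 3≤3, i=0, swap(0,0) ⇒ [3,2,4,3,4,2,4,5,5,2,3]
j=1: 2≤3, i=1, swap(1,1) ⇒ [3,2,4,3,4,2,4,5,5,2,3]
j=2: 4>3, skip
j=3: 3≤3, i=2, swap(2,3) ⇒ [3,2,3,4,4,2,4,5,5,2,3]
j=4: 4>3, skip
j=5: 2≤3, i=3, swap(3,5) ⇒ [3,2,3,2,4,4,4,5,5,2,3]
j=6: 4>3, skip
j=7: 5>3, skip
j=8: 5>3, skip
j=9: 2≤3, i=4, swap(4,9) ⇒ [3,2,3,2,2,4,4,5,5,4,3]
swap(5,10) ⇒ [3,2,3,2,2,3,4,5,5,4,4]; return 5

[3,2,3,2,2,3,4,5,5,4,4]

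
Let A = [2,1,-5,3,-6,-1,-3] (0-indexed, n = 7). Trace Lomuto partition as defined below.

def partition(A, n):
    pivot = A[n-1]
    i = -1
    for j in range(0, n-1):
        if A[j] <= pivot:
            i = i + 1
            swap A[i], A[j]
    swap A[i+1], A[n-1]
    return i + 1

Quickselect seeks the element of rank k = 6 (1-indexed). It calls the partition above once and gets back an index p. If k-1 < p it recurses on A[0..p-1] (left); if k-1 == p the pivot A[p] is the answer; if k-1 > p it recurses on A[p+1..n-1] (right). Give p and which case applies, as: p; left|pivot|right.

pivot = A[6] = -3; i = -1
j=0: A[0]=2 > -3 → no swap
j=1: A[1]=1 > -3 → no swap
j=2: A[2]=-5 ≤ -3 → i=0, swap A[0],A[2] → [-5,1,2,3,-6,-1,-3]
j=3: A[3]=3 > -3 → no swap
j=4: A[4]=-6 ≤ -3 → i=1, swap A[1],A[4] → [-5,-6,2,3,1,-1,-3]
j=5: A[5]=-1 > -3 → no swap
final swap A[2],A[6] → [-5,-6,-3,3,1,-1,2]; return 2
p = 2; k-1 = 5 > 2 ⇒ right

2; right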